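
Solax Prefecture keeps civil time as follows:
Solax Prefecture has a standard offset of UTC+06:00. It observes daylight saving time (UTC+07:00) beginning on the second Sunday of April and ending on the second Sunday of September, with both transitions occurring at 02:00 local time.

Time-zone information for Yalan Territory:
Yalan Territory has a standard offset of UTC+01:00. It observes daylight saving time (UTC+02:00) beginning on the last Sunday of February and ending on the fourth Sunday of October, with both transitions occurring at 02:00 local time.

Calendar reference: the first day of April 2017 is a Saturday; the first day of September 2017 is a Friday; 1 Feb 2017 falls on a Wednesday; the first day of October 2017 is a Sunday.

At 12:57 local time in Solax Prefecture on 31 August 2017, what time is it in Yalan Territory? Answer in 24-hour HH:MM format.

07:57

1 April 2017 is a Saturday, so the first Sunday is April 2 and the second is April 9.
1 September 2017 is a Friday, so the first Sunday is September 3 and the second is September 10.
31 August 2017 falls between 9 April and 10 September, so daylight saving is in effect and Solax Prefecture is at UTC+07:00.
12:57 Solax Prefecture − 7h = 05:57 UTC.
1 February 2017 is a Wednesday, so Sundays fall on 5, 12, 19, 26; the last is February 26.
1 October 2017 is a Sunday, so the first Sunday is October 1 and the fourth is October 22.
At the standard offset (UTC+01:00), 05:57 UTC + 1h = 06:57 Yalan Territory standard time.
The standard-time date in Yalan Territory, 31 August 2017, falls between 26 February and 22 October, so daylight saving is in effect and Yalan Territory is at UTC+02:00.
05:57 UTC + 2h = 07:57 Yalan Territory.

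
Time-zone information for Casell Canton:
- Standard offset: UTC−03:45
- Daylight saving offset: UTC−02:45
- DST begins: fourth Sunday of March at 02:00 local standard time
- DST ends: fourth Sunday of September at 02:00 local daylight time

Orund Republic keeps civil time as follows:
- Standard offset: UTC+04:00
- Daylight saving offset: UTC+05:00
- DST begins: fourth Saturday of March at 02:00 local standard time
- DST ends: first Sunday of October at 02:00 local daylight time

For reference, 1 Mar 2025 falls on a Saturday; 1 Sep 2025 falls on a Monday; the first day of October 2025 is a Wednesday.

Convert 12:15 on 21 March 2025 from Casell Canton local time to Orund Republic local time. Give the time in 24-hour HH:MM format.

1 March 2025 is a Saturday, so the first Sunday is March 2 and the fourth is March 23.
1 September 2025 is a Monday, so the first Sunday is September 7 and the fourth is September 28.
Daylight saving runs 23 March – 28 September; 21 March 2025 is outside that window, so Casell Canton is on standard time at UTC−03:45.
12:15 Casell Canton + 3h45m = 16:00 UTC.
1 March 2025 is a Saturday, so the first Saturday is March 1 and the fourth is March 22.
1 October 2025 is a Wednesday, so the first Sunday is October 5.
At the standard offset (UTC+04:00), 16:00 UTC + 4h = 20:00 Orund Republic standard time.
The standard-time date in Orund Republic, 21 March 2025, does not fall between 22 March and 5 October, so daylight saving is not in effect and Orund Republic is at UTC+04:00.
16:00 UTC + 4h = 20:00 Orund Republic.

20:00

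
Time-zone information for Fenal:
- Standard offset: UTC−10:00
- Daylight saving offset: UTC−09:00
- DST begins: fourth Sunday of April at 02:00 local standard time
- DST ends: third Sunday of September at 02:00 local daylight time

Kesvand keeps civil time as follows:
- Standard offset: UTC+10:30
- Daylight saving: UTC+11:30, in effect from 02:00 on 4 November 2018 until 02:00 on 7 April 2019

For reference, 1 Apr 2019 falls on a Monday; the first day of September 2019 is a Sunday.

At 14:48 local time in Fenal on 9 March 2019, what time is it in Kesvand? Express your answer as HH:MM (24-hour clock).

12:18

1 April 2019 is a Monday, so the first Sunday is April 7 and the fourth is April 28.
1 September 2019 is a Sunday, so the first Sunday is September 1 and the third is September 15.
9 March 2019 does not fall between 28 April and 15 September, so daylight saving is not in effect and Fenal is at UTC−10:00.
14:48 Fenal + 10h = 00:48 UTC (rolling into the next day, 10 March 2019).
At the standard offset (UTC+10:30), 00:48 UTC + 10h30m = 11:18 Kesvand standard time.
The standard-time date in Kesvand, 10 March 2019, lies within the daylight-saving period (4 November 2018 – 7 April 2019), so Kesvand is on daylight time, UTC+11:30.
00:48 UTC + 11h30m = 12:18 Kesvand.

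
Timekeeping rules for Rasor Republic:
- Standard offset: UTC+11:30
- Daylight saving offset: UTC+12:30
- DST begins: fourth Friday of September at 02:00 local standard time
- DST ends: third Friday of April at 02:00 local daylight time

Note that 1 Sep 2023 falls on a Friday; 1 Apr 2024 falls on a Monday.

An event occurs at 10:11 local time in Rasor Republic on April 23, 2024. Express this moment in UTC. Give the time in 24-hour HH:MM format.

22:41

1 September 2023 is a Friday, so the first Friday is September 1 and the fourth is September 22.
1 April 2024 is a Monday, so the first Friday is April 5 and the third is April 19.
April 23, 2024 is outside the daylight-saving period (22 September 2023 – 19 April 2024), so Rasor Republic is on standard time, UTC+11:30.
10:11 local − 11h30m = 22:41 UTC (rolling into the previous day, 22 April 2024).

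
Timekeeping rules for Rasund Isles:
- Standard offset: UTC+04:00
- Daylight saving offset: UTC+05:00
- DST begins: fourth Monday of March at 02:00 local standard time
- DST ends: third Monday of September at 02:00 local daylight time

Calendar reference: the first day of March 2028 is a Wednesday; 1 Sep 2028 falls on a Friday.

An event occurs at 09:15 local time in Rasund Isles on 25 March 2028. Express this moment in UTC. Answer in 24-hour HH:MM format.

05:15

1 March 2028 is a Wednesday, so the first Monday is March 6 and the fourth is March 27.
1 September 2028 is a Friday, so the first Monday is September 4 and the third is September 18.
25 March 2028 is outside the daylight-saving period (27 March – 18 September), so Rasund Isles is on standard time, UTC+04:00.
09:15 local − 4h = 05:15 UTC.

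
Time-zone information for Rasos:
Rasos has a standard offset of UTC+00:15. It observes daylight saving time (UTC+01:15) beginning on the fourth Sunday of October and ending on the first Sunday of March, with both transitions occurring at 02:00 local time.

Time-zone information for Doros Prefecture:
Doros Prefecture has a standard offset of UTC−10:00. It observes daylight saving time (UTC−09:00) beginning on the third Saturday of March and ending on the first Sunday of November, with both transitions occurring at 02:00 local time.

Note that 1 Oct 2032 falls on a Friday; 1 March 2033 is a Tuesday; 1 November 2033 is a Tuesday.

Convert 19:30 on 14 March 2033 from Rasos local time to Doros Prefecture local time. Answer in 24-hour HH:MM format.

09:15

1 October 2032 is a Friday, so the first Sunday is October 3 and the fourth is October 24.
1 March 2033 is a Tuesday, so the first Sunday is March 6.
Daylight saving runs 24 October 2032 – 6 March 2033; 14 March 2033 is outside that window, so Rasos is on standard time at UTC+00:15.
19:30 Rasos − 0h15m = 19:15 UTC.
1 March 2033 is a Tuesday, so the first Saturday is March 5 and the third is March 19.
1 November 2033 is a Tuesday, so the first Sunday is November 6.
At the standard offset (UTC−10:00), 19:15 UTC − 10h = 09:15 Doros Prefecture standard time.
The standard-time date in Doros Prefecture, 14 March 2033, does not fall between 19 March and 6 November, so daylight saving is not in effect and Doros Prefecture is at UTC−10:00.
19:15 UTC − 10h = 09:15 Doros Prefecture.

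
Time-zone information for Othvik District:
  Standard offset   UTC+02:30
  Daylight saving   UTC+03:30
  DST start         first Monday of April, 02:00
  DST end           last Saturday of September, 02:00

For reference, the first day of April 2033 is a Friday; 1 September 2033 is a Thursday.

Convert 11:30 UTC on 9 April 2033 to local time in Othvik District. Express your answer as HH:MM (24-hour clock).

15:00

1 April 2033 is a Friday, so the first Monday is April 4.
1 September 2033 is a Thursday, so Saturdays fall on 3, 10, 17, 24; the last is September 24.
At the standard offset (UTC+02:30), 11:30 UTC + 2h30m = 14:00 Othvik District standard time.
Daylight saving runs 4 April – 24 September; the standard-time date in Othvik District, 9 April 2033, is inside that window, so Othvik District is at UTC+03:30.
11:30 UTC + 3h30m = 15:00 local.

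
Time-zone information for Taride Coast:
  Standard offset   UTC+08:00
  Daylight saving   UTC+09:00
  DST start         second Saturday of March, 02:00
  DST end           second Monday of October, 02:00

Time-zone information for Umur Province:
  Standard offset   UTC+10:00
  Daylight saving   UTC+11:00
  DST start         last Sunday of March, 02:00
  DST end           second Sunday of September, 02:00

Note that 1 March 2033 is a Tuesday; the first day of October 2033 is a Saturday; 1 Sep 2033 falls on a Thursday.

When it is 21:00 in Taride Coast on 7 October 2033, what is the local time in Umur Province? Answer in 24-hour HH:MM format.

22:00

1 March 2033 is a Tuesday, so the first Saturday is March 5 and the second is March 12.
1 October 2033 is a Saturday, so the first Monday is October 3 and the second is October 10.
Daylight saving runs 12 March – 10 October; 7 October 2033 is inside that window, so Taride Coast is at UTC+09:00.
21:00 Taride Coast − 9h = 12:00 UTC.
1 March 2033 is a Tuesday, so Sundays fall on 6, 13, 20, 27; the last is March 27.
1 September 2033 is a Thursday, so the first Sunday is September 4 and the second is September 11.
At the standard offset (UTC+10:00), 12:00 UTC + 10h = 22:00 Umur Province standard time.
Daylight saving runs 27 March – 11 September; the standard-time date in Umur Province, 7 October 2033, is outside that window, so Umur Province is on standard time at UTC+10:00.
12:00 UTC + 10h = 22:00 Umur Province.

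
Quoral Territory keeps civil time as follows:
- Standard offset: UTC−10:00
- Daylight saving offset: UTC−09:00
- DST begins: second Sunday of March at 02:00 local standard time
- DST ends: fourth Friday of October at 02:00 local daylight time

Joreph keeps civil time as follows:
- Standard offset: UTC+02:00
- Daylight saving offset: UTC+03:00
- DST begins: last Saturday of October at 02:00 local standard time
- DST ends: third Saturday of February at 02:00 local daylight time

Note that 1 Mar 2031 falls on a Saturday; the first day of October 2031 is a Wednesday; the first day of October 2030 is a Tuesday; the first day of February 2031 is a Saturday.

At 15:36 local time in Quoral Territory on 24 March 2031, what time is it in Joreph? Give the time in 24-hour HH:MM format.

1 March 2031 is a Saturday, so the first Sunday is March 2 and the second is March 9.
1 October 2031 is a Wednesday, so the first Friday is October 3 and the fourth is October 24.
Daylight saving runs 9 March – 24 October; 24 March 2031 is inside that window, so Quoral Territory is at UTC−09:00.
15:36 Quoral Territory + 9h = 00:36 UTC (rolling into the next day, 25 March 2031).
1 October 2030 is a Tuesday, so Saturdays fall on 5, 12, 19, 26; the last is October 26.
1 February 2031 is a Saturday, so the first Saturday is February 1 and the third is February 15.
At the standard offset (UTC+02:00), 00:36 UTC + 2h = 02:36 Joreph standard time.
Daylight saving runs 26 October 2030 – 15 February 2031; the standard-time date in Joreph, 25 March 2031, is outside that window, so Joreph is on standard time at UTC+02:00.
00:36 UTC + 2h = 02:36 Joreph.

02:36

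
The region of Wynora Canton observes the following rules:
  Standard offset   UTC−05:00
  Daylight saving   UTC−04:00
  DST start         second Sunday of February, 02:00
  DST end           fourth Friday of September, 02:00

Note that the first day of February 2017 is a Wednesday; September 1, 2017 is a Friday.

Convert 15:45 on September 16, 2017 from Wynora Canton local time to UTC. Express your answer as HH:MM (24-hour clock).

1 February 2017 is a Wednesday, so the first Sunday is February 5 and the second is February 12.
1 September 2017 is a Friday, so the first Friday is September 1 and the fourth is September 22.
September 16, 2017 lies within the daylight-saving period (12 February – 22 September), so Wynora Canton is on daylight time, UTC−04:00.
15:45 local + 4h = 19:45 UTC.

19:45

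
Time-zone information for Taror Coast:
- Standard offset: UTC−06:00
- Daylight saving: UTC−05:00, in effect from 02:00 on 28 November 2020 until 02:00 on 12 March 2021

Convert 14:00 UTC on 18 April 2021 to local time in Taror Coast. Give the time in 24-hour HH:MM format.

08:00

At the standard offset (UTC−06:00), 14:00 UTC − 6h = 08:00 Taror Coast standard time.
Daylight saving runs 28 November 2020 – 12 March 2021; the standard-time date in Taror Coast, 18 April 2021, is outside that window, so Taror Coast is on standard time at UTC−06:00.
14:00 UTC − 6h = 08:00 local.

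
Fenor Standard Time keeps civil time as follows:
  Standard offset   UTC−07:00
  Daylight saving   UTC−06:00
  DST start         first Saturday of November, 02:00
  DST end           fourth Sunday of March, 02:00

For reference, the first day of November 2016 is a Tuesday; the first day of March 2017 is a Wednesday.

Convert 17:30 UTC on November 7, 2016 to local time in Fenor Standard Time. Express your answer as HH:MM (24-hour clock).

1 November 2016 is a Tuesday, so the first Saturday is November 5.
1 March 2017 is a Wednesday, so the first Sunday is March 5 and the fourth is March 26.
At the standard offset (UTC−07:00), 17:30 UTC − 7h = 10:30 Fenor Standard Time standard time.
The standard-time date in Fenor Standard Time, November 7, 2016, falls between 5 November 2016 and 26 March 2017, so daylight saving is in effect and Fenor Standard Time is at UTC−06:00.
17:30 UTC − 6h = 11:30 local.

11:30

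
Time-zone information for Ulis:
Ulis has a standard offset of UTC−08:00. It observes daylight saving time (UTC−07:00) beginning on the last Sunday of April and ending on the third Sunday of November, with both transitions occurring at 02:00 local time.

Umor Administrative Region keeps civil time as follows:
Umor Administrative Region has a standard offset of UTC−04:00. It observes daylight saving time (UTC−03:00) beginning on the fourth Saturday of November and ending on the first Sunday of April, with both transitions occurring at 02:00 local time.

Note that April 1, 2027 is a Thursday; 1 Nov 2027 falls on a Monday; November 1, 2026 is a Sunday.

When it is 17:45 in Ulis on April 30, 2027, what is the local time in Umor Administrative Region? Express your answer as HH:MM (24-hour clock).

20:45

1 April 2027 is a Thursday, so Sundays fall on 4, 11, 18, 25; the last is April 25.
1 November 2027 is a Monday, so the first Sunday is November 7 and the third is November 21.
Daylight saving runs 25 April – 21 November; April 30, 2027 is inside that window, so Ulis is at UTC−07:00.
17:45 Ulis + 7h = 00:45 UTC (rolling into the next day, 1 May 2027).
1 November 2026 is a Sunday, so the first Saturday is November 7 and the fourth is November 28.
1 April 2027 is a Thursday, so the first Sunday is April 4.
At the standard offset (UTC−04:00), 00:45 UTC − 4h = 20:45 Umor Administrative Region standard time (rolling into the previous day, 30 April 2027).
The standard-time date in Umor Administrative Region, April 30, 2027, is outside the daylight-saving period (28 November 2026 – 4 April 2027), so Umor Administrative Region is on standard time, UTC−04:00.
00:45 UTC − 4h = 20:45 Umor Administrative Region (rolling into the previous day, 30 April 2027).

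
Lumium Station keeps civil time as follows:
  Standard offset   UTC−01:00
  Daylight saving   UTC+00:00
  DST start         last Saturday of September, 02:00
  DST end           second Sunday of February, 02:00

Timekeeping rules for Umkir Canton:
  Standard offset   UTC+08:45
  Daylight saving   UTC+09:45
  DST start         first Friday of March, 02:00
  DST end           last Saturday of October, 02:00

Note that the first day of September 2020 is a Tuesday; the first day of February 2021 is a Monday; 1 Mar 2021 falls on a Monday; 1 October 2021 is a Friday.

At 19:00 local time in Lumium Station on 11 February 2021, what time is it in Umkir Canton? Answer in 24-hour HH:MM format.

03:45

1 September 2020 is a Tuesday, so Saturdays fall on 5, 12, 19, 26; the last is September 26.
1 February 2021 is a Monday, so the first Sunday is February 7 and the second is February 14.
Daylight saving runs 26 September 2020 – 14 February 2021; 11 February 2021 is inside that window, so Lumium Station is at UTC+00:00.
19:00 Lumium Station − 0h = 19:00 UTC.
1 March 2021 is a Monday, so the first Friday is March 5.
1 October 2021 is a Friday, so Saturdays fall on 2, 9, 16, 23, 30; the last is October 30.
At the standard offset (UTC+08:45), 19:00 UTC + 8h45m = 03:45 Umkir Canton standard time (rolling into the next day, 12 February 2021).
Daylight saving runs 5 March – 30 October; the standard-time date in Umkir Canton, 12 February 2021, is outside that window, so Umkir Canton is on standard time at UTC+08:45.
19:00 UTC + 8h45m = 03:45 Umkir Canton (rolling into the next day, 12 February 2021).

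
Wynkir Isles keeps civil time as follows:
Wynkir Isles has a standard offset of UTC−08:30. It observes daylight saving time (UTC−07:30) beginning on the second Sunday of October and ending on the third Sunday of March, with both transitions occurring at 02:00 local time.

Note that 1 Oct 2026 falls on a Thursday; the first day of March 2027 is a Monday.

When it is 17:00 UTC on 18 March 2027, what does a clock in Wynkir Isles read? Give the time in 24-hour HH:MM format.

09:30

1 October 2026 is a Thursday, so the first Sunday is October 4 and the second is October 11.
1 March 2027 is a Monday, so the first Sunday is March 7 and the third is March 21.
At the standard offset (UTC−08:30), 17:00 UTC − 8h30m = 08:30 Wynkir Isles standard time.
The standard-time date in Wynkir Isles, 18 March 2027, falls between 11 October 2026 and 21 March 2027, so daylight saving is in effect and Wynkir Isles is at UTC−07:30.
17:00 UTC − 7h30m = 09:30 local.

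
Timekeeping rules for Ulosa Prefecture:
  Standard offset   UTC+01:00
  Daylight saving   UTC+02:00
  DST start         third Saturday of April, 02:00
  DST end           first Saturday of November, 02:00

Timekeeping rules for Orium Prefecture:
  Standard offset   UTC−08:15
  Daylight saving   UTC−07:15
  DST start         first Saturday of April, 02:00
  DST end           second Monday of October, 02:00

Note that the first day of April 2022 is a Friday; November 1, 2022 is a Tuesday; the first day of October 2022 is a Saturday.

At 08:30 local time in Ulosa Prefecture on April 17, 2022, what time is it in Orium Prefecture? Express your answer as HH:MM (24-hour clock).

1 April 2022 is a Friday, so the first Saturday is April 2 and the third is April 16.
1 November 2022 is a Tuesday, so the first Saturday is November 5.
April 17, 2022 lies within the daylight-saving period (16 April – 5 November), so Ulosa Prefecture is on daylight time, UTC+02:00.
08:30 Ulosa Prefecture − 2h = 06:30 UTC.
1 April 2022 is a Friday, so the first Saturday is April 2.
1 October 2022 is a Saturday, so the first Monday is October 3 and the second is October 10.
At the standard offset (UTC−08:15), 06:30 UTC − 8h15m = 22:15 Orium Prefecture standard time (rolling into the previous day, 16 April 2022).
The standard-time date in Orium Prefecture, April 16, 2022, lies within the daylight-saving period (2 April – 10 October), so Orium Prefecture is on daylight time, UTC−07:15.
06:30 UTC − 7h15m = 23:15 Orium Prefecture (rolling into the previous day, 16 April 2022).

23:15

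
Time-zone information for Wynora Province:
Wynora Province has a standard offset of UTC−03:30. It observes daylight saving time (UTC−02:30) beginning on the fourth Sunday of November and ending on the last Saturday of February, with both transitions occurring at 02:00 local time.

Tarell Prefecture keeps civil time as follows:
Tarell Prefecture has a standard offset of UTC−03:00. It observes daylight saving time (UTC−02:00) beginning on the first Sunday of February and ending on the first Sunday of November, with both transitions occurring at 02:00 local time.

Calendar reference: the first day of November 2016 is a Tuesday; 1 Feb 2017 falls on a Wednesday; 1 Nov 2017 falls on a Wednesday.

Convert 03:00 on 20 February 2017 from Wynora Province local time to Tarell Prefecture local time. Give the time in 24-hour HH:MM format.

03:30

1 November 2016 is a Tuesday, so the first Sunday is November 6 and the fourth is November 27.
1 February 2017 is a Wednesday, so Saturdays fall on 4, 11, 18, 25; the last is February 25.
20 February 2017 lies within the daylight-saving period (27 November 2016 – 25 February 2017), so Wynora Province is on daylight time, UTC−02:30.
03:00 Wynora Province + 2h30m = 05:30 UTC.
1 February 2017 is a Wednesday, so the first Sunday is February 5.
1 November 2017 is a Wednesday, so the first Sunday is November 5.
At the standard offset (UTC−03:00), 05:30 UTC − 3h = 02:30 Tarell Prefecture standard time.
The standard-time date in Tarell Prefecture, 20 February 2017, falls between 5 February and 5 November, so daylight saving is in effect and Tarell Prefecture is at UTC−02:00.
05:30 UTC − 2h = 03:30 Tarell Prefecture.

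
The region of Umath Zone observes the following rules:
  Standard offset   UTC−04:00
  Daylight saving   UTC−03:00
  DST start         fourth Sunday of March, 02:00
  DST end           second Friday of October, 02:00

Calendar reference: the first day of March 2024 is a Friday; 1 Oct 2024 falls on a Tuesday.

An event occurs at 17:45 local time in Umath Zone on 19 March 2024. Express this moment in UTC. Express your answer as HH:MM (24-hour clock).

1 March 2024 is a Friday, so the first Sunday is March 3 and the fourth is March 24.
1 October 2024 is a Tuesday, so the first Friday is October 4 and the second is October 11.
Daylight saving runs 24 March – 11 October; 19 March 2024 is outside that window, so Umath Zone is on standard time at UTC−04:00.
17:45 local + 4h = 21:45 UTC.

21:45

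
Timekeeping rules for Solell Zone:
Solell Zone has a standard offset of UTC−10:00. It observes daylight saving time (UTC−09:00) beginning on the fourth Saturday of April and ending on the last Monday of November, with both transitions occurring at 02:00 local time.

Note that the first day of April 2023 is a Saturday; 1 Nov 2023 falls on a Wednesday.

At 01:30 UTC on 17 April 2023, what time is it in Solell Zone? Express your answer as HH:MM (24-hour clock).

1 April 2023 is a Saturday, so the first Saturday is April 1 and the fourth is April 22.
1 November 2023 is a Wednesday, so Mondays fall on 6, 13, 20, 27; the last is November 27.
At the standard offset (UTC−10:00), 01:30 UTC − 10h = 15:30 Solell Zone standard time (rolling into the previous day, 16 April 2023).
The standard-time date in Solell Zone, 16 April 2023, is outside the daylight-saving period (22 April – 27 November), so Solell Zone is on standard time, UTC−10:00.
01:30 UTC − 10h = 15:30 local (rolling into the previous day, 16 April 2023).

15:30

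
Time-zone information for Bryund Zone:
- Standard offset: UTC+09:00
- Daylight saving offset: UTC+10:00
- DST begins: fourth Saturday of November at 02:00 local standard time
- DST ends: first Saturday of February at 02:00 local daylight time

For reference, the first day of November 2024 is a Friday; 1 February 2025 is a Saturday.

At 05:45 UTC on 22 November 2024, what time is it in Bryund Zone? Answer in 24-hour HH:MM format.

1 November 2024 is a Friday, so the first Saturday is November 2 and the fourth is November 23.
1 February 2025 is a Saturday, so the first Saturday is February 1.
At the standard offset (UTC+09:00), 05:45 UTC + 9h = 14:45 Bryund Zone standard time.
The standard-time date in Bryund Zone, 22 November 2024, does not fall between 23 November 2024 and 1 February 2025, so daylight saving is not in effect and Bryund Zone is at UTC+09:00.
05:45 UTC + 9h = 14:45 local.

14:45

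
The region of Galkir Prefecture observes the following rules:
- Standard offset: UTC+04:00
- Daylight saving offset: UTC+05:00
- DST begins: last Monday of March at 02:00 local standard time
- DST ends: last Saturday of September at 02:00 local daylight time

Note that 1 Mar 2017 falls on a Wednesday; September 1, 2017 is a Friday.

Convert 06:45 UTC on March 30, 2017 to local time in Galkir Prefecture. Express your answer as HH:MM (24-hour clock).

1 March 2017 is a Wednesday, so Mondays fall on 6, 13, 20, 27; the last is March 27.
1 September 2017 is a Friday, so Saturdays fall on 2, 9, 16, 23, 30; the last is September 30.
At the standard offset (UTC+04:00), 06:45 UTC + 4h = 10:45 Galkir Prefecture standard time.
Daylight saving runs 27 March – 30 September; the standard-time date in Galkir Prefecture, March 30, 2017, is inside that window, so Galkir Prefecture is at UTC+05:00.
06:45 UTC + 5h = 11:45 local.

11:45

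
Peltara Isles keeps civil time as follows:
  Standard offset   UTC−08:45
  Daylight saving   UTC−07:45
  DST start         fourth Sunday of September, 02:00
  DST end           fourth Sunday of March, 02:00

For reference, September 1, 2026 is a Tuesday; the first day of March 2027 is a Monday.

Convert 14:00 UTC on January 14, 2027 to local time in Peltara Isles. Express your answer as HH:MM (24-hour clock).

1 September 2026 is a Tuesday, so the first Sunday is September 6 and the fourth is September 27.
1 March 2027 is a Monday, so the first Sunday is March 7 and the fourth is March 28.
At the standard offset (UTC−08:45), 14:00 UTC − 8h45m = 05:15 Peltara Isles standard time.
The standard-time date in Peltara Isles, January 14, 2027, lies within the daylight-saving period (27 September 2026 – 28 March 2027), so Peltara Isles is on daylight time, UTC−07:45.
14:00 UTC − 7h45m = 06:15 local.

06:15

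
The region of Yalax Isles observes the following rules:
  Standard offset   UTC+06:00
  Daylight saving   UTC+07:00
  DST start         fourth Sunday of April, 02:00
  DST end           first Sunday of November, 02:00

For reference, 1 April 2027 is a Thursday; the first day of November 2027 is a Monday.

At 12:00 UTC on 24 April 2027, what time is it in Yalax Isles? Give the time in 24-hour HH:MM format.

1 April 2027 is a Thursday, so the first Sunday is April 4 and the fourth is April 25.
1 November 2027 is a Monday, so the first Sunday is November 7.
At the standard offset (UTC+06:00), 12:00 UTC + 6h = 18:00 Yalax Isles standard time.
The standard-time date in Yalax Isles, 24 April 2027, is outside the daylight-saving period (25 April – 7 November), so Yalax Isles is on standard time, UTC+06:00.
12:00 UTC + 6h = 18:00 local.

18:00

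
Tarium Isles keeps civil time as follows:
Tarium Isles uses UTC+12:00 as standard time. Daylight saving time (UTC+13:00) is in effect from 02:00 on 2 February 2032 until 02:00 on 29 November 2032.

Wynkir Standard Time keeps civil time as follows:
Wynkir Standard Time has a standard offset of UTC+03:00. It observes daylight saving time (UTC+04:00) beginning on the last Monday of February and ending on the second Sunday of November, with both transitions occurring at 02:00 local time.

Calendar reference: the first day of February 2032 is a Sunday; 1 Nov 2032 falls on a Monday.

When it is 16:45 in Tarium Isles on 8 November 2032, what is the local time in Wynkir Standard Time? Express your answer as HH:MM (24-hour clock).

8 November 2032 falls between 2 February and 29 November, so daylight saving is in effect and Tarium Isles is at UTC+13:00.
16:45 Tarium Isles − 13h = 03:45 UTC.
1 February 2032 is a Sunday, so Mondays fall on 2, 9, 16, 23; the last is February 23.
1 November 2032 is a Monday, so the first Sunday is November 7 and the second is November 14.
At the standard offset (UTC+03:00), 03:45 UTC + 3h = 06:45 Wynkir Standard Time standard time.
The standard-time date in Wynkir Standard Time, 8 November 2032, lies within the daylight-saving period (23 February – 14 November), so Wynkir Standard Time is on daylight time, UTC+04:00.
03:45 UTC + 4h = 07:45 Wynkir Standard Time.

07:45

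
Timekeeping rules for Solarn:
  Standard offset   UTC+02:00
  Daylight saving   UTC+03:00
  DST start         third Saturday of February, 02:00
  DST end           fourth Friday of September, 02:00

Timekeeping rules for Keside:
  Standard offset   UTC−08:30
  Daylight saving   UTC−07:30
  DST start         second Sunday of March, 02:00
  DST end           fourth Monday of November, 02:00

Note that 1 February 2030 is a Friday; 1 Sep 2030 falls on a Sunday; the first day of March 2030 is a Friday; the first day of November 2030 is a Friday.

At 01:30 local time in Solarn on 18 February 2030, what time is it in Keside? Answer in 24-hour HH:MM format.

14:00

1 February 2030 is a Friday, so the first Saturday is February 2 and the third is February 16.
1 September 2030 is a Sunday, so the first Friday is September 6 and the fourth is September 27.
Daylight saving runs 16 February – 27 September; 18 February 2030 is inside that window, so Solarn is at UTC+03:00.
01:30 Solarn − 3h = 22:30 UTC (rolling into the previous day, 17 February 2030).
1 March 2030 is a Friday, so the first Sunday is March 3 and the second is March 10.
1 November 2030 is a Friday, so the first Monday is November 4 and the fourth is November 25.
At the standard offset (UTC−08:30), 22:30 UTC − 8h30m = 14:00 Keside standard time.
Daylight saving runs 10 March – 25 November; the standard-time date in Keside, 17 February 2030, is outside that window, so Keside is on standard time at UTC−08:30.
22:30 UTC − 8h30m = 14:00 Keside.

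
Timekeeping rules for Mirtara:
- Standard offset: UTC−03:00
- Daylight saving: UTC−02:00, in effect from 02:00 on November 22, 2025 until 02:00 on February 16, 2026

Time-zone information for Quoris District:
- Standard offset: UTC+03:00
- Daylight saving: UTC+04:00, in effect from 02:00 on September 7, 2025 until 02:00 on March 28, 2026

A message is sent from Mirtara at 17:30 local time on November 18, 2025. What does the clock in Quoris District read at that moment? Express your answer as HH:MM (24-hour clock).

November 18, 2025 is outside the daylight-saving period (22 November 2025 – 16 February 2026), so Mirtara is on standard time, UTC−03:00.
17:30 Mirtara + 3h = 20:30 UTC.
At the standard offset (UTC+03:00), 20:30 UTC + 3h = 23:30 Quoris District standard time.
Daylight saving runs 7 September 2025 – 28 March 2026; the standard-time date in Quoris District, November 18, 2025, is inside that window, so Quoris District is at UTC+04:00.
20:30 UTC + 4h = 00:30 Quoris District (rolling into the next day, 19 November 2025).

00:30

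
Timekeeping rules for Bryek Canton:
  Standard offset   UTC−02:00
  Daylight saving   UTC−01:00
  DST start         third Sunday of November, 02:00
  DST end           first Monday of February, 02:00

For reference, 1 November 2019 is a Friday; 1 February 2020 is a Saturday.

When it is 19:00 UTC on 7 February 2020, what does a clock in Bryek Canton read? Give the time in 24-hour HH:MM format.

1 November 2019 is a Friday, so the first Sunday is November 3 and the third is November 17.
1 February 2020 is a Saturday, so the first Monday is February 3.
At the standard offset (UTC−02:00), 19:00 UTC − 2h = 17:00 Bryek Canton standard time.
Daylight saving runs 17 November 2019 – 3 February 2020; the standard-time date in Bryek Canton, 7 February 2020, is outside that window, so Bryek Canton is on standard time at UTC−02:00.
19:00 UTC − 2h = 17:00 local.

17:00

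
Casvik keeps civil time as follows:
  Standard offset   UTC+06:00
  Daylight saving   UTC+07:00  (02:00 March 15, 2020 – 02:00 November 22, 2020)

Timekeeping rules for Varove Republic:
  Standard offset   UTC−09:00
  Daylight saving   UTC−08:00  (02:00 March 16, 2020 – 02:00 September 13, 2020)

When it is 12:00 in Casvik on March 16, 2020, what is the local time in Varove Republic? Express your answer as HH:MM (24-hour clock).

20:00

March 16, 2020 falls between 15 March and 22 November, so daylight saving is in effect and Casvik is at UTC+07:00.
12:00 Casvik − 7h = 05:00 UTC.
At the standard offset (UTC−09:00), 05:00 UTC − 9h = 20:00 Varove Republic standard time (rolling into the previous day, 15 March 2020).
Daylight saving runs 16 March – 13 September; the standard-time date in Varove Republic, March 15, 2020, is outside that window, so Varove Republic is on standard time at UTC−09:00.
05:00 UTC − 9h = 20:00 Varove Republic (rolling into the previous day, 15 March 2020).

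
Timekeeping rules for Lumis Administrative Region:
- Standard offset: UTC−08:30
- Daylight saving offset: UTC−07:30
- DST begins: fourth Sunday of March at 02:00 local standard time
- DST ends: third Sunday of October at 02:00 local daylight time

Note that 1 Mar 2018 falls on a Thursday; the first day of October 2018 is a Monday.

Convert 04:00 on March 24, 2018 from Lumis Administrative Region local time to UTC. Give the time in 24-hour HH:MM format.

12:30

1 March 2018 is a Thursday, so the first Sunday is March 4 and the fourth is March 25.
1 October 2018 is a Monday, so the first Sunday is October 7 and the third is October 21.
March 24, 2018 is outside the daylight-saving period (25 March – 21 October), so Lumis Administrative Region is on standard time, UTC−08:30.
04:00 local + 8h30m = 12:30 UTC.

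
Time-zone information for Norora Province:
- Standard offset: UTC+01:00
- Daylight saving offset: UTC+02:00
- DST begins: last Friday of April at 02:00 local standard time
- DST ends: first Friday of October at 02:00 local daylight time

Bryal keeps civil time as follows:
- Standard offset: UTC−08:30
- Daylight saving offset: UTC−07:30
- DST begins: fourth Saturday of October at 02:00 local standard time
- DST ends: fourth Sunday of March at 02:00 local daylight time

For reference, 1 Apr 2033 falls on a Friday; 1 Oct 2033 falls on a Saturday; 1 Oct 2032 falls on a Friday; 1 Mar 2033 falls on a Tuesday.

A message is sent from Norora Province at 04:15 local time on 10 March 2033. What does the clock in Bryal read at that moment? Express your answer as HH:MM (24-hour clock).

1 April 2033 is a Friday, so Fridays fall on 1, 8, 15, 22, 29; the last is April 29.
1 October 2033 is a Saturday, so the first Friday is October 7.
Daylight saving runs 29 April – 7 October; 10 March 2033 is outside that window, so Norora Province is on standard time at UTC+01:00.
04:15 Norora Province − 1h = 03:15 UTC.
1 October 2032 is a Friday, so the first Saturday is October 2 and the fourth is October 23.
1 March 2033 is a Tuesday, so the first Sunday is March 6 and the fourth is March 27.
At the standard offset (UTC−08:30), 03:15 UTC − 8h30m = 18:45 Bryal standard time (rolling into the previous day, 9 March 2033).
The standard-time date in Bryal, 9 March 2033, lies within the daylight-saving period (23 October 2032 – 27 March 2033), so Bryal is on daylight time, UTC−07:30.
03:15 UTC − 7h30m = 19:45 Bryal (rolling into the previous day, 9 March 2033).

19:45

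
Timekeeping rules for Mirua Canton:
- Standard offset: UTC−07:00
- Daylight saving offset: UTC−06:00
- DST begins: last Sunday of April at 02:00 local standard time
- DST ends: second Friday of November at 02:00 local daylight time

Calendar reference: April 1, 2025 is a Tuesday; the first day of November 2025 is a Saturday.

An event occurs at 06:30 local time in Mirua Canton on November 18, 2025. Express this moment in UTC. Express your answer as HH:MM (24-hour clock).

1 April 2025 is a Tuesday, so Sundays fall on 6, 13, 20, 27; the last is April 27.
1 November 2025 is a Saturday, so the first Friday is November 7 and the second is November 14.
November 18, 2025 is outside the daylight-saving period (27 April – 14 November), so Mirua Canton is on standard time, UTC−07:00.
06:30 local + 7h = 13:30 UTC.

13:30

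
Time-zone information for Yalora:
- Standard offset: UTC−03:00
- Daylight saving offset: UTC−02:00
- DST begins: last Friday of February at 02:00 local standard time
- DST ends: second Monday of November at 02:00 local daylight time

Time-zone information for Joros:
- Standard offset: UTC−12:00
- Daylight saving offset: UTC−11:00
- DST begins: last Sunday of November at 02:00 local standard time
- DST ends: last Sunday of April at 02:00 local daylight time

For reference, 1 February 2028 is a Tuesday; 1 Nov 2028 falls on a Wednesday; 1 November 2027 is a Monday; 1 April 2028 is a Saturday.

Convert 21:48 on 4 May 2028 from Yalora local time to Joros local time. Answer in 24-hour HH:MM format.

11:48

1 February 2028 is a Tuesday, so Fridays fall on 4, 11, 18, 25; the last is February 25.
1 November 2028 is a Wednesday, so the first Monday is November 6 and the second is November 13.
Daylight saving runs 25 February – 13 November; 4 May 2028 is inside that window, so Yalora is at UTC−02:00.
21:48 Yalora + 2h = 23:48 UTC.
1 November 2027 is a Monday, so Sundays fall on 7, 14, 21, 28; the last is November 28.
1 April 2028 is a Saturday, so Sundays fall on 2, 9, 16, 23, 30; the last is April 30.
At the standard offset (UTC−12:00), 23:48 UTC − 12h = 11:48 Joros standard time.
Daylight saving runs 28 November 2027 – 30 April 2028; the standard-time date in Joros, 4 May 2028, is outside that window, so Joros is on standard time at UTC−12:00.
23:48 UTC − 12h = 11:48 Joros.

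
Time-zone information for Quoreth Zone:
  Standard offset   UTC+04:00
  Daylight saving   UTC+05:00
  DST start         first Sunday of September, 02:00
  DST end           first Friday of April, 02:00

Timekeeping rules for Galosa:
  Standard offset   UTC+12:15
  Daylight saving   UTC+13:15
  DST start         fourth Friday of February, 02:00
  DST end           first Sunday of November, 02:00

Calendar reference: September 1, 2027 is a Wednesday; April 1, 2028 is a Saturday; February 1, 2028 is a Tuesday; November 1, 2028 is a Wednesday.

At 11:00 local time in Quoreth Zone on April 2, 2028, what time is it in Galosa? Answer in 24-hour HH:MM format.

1 September 2027 is a Wednesday, so the first Sunday is September 5.
1 April 2028 is a Saturday, so the first Friday is April 7.
Daylight saving runs 5 September 2027 – 7 April 2028; April 2, 2028 is inside that window, so Quoreth Zone is at UTC+05:00.
11:00 Quoreth Zone − 5h = 06:00 UTC.
1 February 2028 is a Tuesday, so the first Friday is February 4 and the fourth is February 25.
1 November 2028 is a Wednesday, so the first Sunday is November 5.
At the standard offset (UTC+12:15), 06:00 UTC + 12h15m = 18:15 Galosa standard time.
The standard-time date in Galosa, April 2, 2028, falls between 25 February and 5 November, so daylight saving is in effect and Galosa is at UTC+13:15.
06:00 UTC + 13h15m = 19:15 Galosa.

19:15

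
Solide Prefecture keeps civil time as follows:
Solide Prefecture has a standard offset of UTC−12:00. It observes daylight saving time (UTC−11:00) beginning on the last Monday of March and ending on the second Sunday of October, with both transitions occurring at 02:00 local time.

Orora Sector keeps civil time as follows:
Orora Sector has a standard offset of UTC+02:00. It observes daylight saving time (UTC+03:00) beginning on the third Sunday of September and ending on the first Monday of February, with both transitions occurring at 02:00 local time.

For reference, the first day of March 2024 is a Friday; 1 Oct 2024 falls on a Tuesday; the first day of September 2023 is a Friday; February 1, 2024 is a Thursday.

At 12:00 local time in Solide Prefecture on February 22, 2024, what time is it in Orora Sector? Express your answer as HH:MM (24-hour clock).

02:00

1 March 2024 is a Friday, so Mondays fall on 4, 11, 18, 25; the last is March 25.
1 October 2024 is a Tuesday, so the first Sunday is October 6 and the second is October 13.
February 22, 2024 is outside the daylight-saving period (25 March – 13 October), so Solide Prefecture is on standard time, UTC−12:00.
12:00 Solide Prefecture + 12h = 00:00 UTC (rolling into the next day, 23 February 2024).
1 September 2023 is a Friday, so the first Sunday is September 3 and the third is September 17.
1 February 2024 is a Thursday, so the first Monday is February 5.
At the standard offset (UTC+02:00), 00:00 UTC + 2h = 02:00 Orora Sector standard time.
The standard-time date in Orora Sector, February 23, 2024, is outside the daylight-saving period (17 September 2023 – 5 February 2024), so Orora Sector is on standard time, UTC+02:00.
00:00 UTC + 2h = 02:00 Orora Sector.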